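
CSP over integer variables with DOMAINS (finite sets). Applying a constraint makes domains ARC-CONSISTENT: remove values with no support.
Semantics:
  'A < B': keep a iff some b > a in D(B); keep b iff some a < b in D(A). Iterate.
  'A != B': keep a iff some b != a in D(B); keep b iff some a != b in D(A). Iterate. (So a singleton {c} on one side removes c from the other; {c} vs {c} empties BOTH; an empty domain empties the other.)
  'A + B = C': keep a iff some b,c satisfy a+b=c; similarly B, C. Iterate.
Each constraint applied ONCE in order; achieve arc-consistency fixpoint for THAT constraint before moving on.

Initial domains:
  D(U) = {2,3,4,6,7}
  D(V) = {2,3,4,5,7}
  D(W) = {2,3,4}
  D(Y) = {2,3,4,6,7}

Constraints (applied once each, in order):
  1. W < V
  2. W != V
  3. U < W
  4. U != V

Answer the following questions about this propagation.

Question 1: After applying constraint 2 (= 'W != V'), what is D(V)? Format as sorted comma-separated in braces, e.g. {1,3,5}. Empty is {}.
Constraint 1 (W < V) on D(W)={2,3,4} D(V)={2,3,4,5,7}: V {2,3,4,5,7}->{3,4,5,7}
Constraint 2 (W != V) on D(W)={2,3,4} D(V)={3,4,5,7}: no change
So after constraint 2: D(V) = {3,4,5,7}

Answer: {3,4,5,7}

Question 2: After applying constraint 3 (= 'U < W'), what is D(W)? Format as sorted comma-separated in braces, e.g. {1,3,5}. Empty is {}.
Answer: {3,4}

Derivation:
Constraint 1 (W < V) on D(W)={2,3,4} D(V)={2,3,4,5,7}: V {2,3,4,5,7}->{3,4,5,7}
Constraint 2 (W != V) on D(W)={2,3,4} D(V)={3,4,5,7}: no change
Constraint 3 (U < W) on D(U)={2,3,4,6,7} D(W)={2,3,4}: U {2,3,4,6,7}->{2,3}; W {2,3,4}->{3,4}
So after constraint 3: D(W) = {3,4}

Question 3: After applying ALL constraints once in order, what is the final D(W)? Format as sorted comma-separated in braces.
Constraint 1 (W < V) on D(W)={2,3,4} D(V)={2,3,4,5,7}: V {2,3,4,5,7}->{3,4,5,7}
Constraint 2 (W != V) on D(W)={2,3,4} D(V)={3,4,5,7}: no change
Constraint 3 (U < W) on D(U)={2,3,4,6,7} D(W)={2,3,4}: U {2,3,4,6,7}->{2,3}; W {2,3,4}->{3,4}
Constraint 4 (U != V) on D(U)={2,3} D(V)={3,4,5,7}: no change
So after all 4 constraints: D(W) = {3,4}

Answer: {3,4}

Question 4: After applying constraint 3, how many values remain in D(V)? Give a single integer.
Answer: 4

Derivation:
Constraint 1 (W < V) on D(W)={2,3,4} D(V)={2,3,4,5,7}: V {2,3,4,5,7}->{3,4,5,7}
Constraint 2 (W != V) on D(W)={2,3,4} D(V)={3,4,5,7}: no change
Constraint 3 (U < W) on D(U)={2,3,4,6,7} D(W)={2,3,4}: U {2,3,4,6,7}->{2,3}; W {2,3,4}->{3,4}
So after constraint 3: D(V)={3,4,5,7}, size = 4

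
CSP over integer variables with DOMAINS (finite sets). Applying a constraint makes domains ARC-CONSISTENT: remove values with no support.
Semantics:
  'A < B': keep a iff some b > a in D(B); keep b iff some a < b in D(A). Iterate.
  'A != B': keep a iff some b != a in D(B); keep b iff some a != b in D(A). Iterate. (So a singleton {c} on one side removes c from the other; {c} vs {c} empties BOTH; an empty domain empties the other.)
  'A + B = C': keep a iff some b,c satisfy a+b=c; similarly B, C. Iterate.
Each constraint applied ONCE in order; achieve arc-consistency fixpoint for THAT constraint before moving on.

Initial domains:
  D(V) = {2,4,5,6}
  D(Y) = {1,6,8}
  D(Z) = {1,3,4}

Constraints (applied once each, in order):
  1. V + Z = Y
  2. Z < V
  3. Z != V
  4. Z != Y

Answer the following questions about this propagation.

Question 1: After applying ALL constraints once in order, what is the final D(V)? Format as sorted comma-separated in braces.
Answer: {2,4,5}

Derivation:
Constraint 1 (V + Z = Y) on D(V)={2,4,5,6} D(Z)={1,3,4} D(Y)={1,6,8}: V {2,4,5,6}->{2,4,5}; Y {1,6,8}->{6,8}
Constraint 2 (Z < V) on D(Z)={1,3,4} D(V)={2,4,5}: no change
Constraint 3 (Z != V) on D(Z)={1,3,4} D(V)={2,4,5}: no change
Constraint 4 (Z != Y) on D(Z)={1,3,4} D(Y)={6,8}: no change
So after all 4 constraints: D(V) = {2,4,5}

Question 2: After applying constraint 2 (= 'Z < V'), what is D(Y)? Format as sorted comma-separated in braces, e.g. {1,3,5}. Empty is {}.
Answer: {6,8}

Derivation:
Constraint 1 (V + Z = Y) on D(V)={2,4,5,6} D(Z)={1,3,4} D(Y)={1,6,8}: V {2,4,5,6}->{2,4,5}; Y {1,6,8}->{6,8}
Constraint 2 (Z < V) on D(Z)={1,3,4} D(V)={2,4,5}: no change
So after constraint 2: D(Y) = {6,8}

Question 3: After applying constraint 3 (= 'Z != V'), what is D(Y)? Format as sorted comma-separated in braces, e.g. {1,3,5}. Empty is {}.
Constraint 1 (V + Z = Y) on D(V)={2,4,5,6} D(Z)={1,3,4} D(Y)={1,6,8}: V {2,4,5,6}->{2,4,5}; Y {1,6,8}->{6,8}
Constraint 2 (Z < V) on D(Z)={1,3,4} D(V)={2,4,5}: no change
Constraint 3 (Z != V) on D(Z)={1,3,4} D(V)={2,4,5}: no change
So after constraint 3: D(Y) = {6,8}

Answer: {6,8}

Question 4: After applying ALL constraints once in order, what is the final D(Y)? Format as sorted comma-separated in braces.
Answer: {6,8}

Derivation:
Constraint 1 (V + Z = Y) on D(V)={2,4,5,6} D(Z)={1,3,4} D(Y)={1,6,8}: V {2,4,5,6}->{2,4,5}; Y {1,6,8}->{6,8}
Constraint 2 (Z < V) on D(Z)={1,3,4} D(V)={2,4,5}: no change
Constraint 3 (Z != V) on D(Z)={1,3,4} D(V)={2,4,5}: no change
Constraint 4 (Z != Y) on D(Z)={1,3,4} D(Y)={6,8}: no change
So after all 4 constraints: D(Y) = {6,8}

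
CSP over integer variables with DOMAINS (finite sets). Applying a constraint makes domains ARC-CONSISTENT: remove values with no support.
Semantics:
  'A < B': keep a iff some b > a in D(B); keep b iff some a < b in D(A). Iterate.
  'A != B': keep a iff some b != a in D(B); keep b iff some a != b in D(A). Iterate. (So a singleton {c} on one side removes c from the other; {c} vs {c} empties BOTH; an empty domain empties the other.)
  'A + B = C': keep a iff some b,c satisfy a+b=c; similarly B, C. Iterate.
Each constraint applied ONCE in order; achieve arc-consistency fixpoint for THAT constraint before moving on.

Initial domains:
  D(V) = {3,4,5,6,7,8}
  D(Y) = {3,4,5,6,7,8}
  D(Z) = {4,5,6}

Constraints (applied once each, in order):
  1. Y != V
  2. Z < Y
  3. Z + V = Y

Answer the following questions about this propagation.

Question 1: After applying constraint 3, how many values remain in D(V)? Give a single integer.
Answer: 2

Derivation:
Constraint 1 (Y != V) on D(Y)={3,4,5,6,7,8} D(V)={3,4,5,6,7,8}: no change
Constraint 2 (Z < Y) on D(Z)={4,5,6} D(Y)={3,4,5,6,7,8}: Y {3,4,5,6,7,8}->{5,6,7,8}
Constraint 3 (Z + V = Y) on D(Z)={4,5,6} D(V)={3,4,5,6,7,8} D(Y)={5,6,7,8}: Z {4,5,6}->{4,5}; V {3,4,5,6,7,8}->{3,4}; Y {5,6,7,8}->{7,8}
So after constraint 3: D(V)={3,4}, size = 2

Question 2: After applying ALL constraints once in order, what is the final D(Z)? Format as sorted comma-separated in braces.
Constraint 1 (Y != V) on D(Y)={3,4,5,6,7,8} D(V)={3,4,5,6,7,8}: no change
Constraint 2 (Z < Y) on D(Z)={4,5,6} D(Y)={3,4,5,6,7,8}: Y {3,4,5,6,7,8}->{5,6,7,8}
Constraint 3 (Z + V = Y) on D(Z)={4,5,6} D(V)={3,4,5,6,7,8} D(Y)={5,6,7,8}: Z {4,5,6}->{4,5}; V {3,4,5,6,7,8}->{3,4}; Y {5,6,7,8}->{7,8}
So after all 3 constraints: D(Z) = {4,5}

Answer: {4,5}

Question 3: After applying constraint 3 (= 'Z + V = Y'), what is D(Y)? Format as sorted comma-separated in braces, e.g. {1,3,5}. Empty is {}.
Answer: {7,8}

Derivation:
Constraint 1 (Y != V) on D(Y)={3,4,5,6,7,8} D(V)={3,4,5,6,7,8}: no change
Constraint 2 (Z < Y) on D(Z)={4,5,6} D(Y)={3,4,5,6,7,8}: Y {3,4,5,6,7,8}->{5,6,7,8}
Constraint 3 (Z + V = Y) on D(Z)={4,5,6} D(V)={3,4,5,6,7,8} D(Y)={5,6,7,8}: Z {4,5,6}->{4,5}; V {3,4,5,6,7,8}->{3,4}; Y {5,6,7,8}->{7,8}
So after constraint 3: D(Y) = {7,8}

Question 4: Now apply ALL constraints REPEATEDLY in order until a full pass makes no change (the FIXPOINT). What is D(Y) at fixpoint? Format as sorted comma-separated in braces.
Answer: {7,8}

Derivation:
pass 0 (initial): D(Y)={3,4,5,6,7,8}
pass 1: V {3,4,5,6,7,8}->{3,4}; Y {3,4,5,6,7,8}->{7,8}; Z {4,5,6}->{4,5}
pass 2: no change
Fixpoint after 2 passes: D(Y) = {7,8}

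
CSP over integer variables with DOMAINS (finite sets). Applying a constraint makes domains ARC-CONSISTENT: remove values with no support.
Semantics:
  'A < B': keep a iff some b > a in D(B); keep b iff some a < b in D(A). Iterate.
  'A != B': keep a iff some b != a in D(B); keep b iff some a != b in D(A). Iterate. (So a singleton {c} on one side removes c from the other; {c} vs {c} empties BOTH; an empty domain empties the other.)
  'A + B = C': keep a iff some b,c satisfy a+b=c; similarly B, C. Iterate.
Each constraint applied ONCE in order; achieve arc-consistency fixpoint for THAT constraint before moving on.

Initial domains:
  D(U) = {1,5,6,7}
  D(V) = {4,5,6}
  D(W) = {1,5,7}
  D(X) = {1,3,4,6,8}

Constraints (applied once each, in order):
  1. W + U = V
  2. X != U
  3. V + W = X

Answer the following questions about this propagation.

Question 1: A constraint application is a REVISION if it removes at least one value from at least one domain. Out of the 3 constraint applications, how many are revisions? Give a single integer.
Constraint 1 (W + U = V) on D(W)={1,5,7} D(U)={1,5,6,7} D(V)={4,5,6}: W {1,5,7}->{1,5}; U {1,5,6,7}->{1,5}; V {4,5,6}->{6} => REVISION
Constraint 2 (X != U) on D(X)={1,3,4,6,8} D(U)={1,5}: no change => not a revision
Constraint 3 (V + W = X) on D(V)={6} D(W)={1,5} D(X)={1,3,4,6,8}: V {6}->{}; W {1,5}->{}; X {1,3,4,6,8}->{} => REVISION
Total revisions = 2

Answer: 2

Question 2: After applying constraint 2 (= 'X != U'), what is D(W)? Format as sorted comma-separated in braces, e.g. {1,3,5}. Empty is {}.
Constraint 1 (W + U = V) on D(W)={1,5,7} D(U)={1,5,6,7} D(V)={4,5,6}: W {1,5,7}->{1,5}; U {1,5,6,7}->{1,5}; V {4,5,6}->{6}
Constraint 2 (X != U) on D(X)={1,3,4,6,8} D(U)={1,5}: no change
So after constraint 2: D(W) = {1,5}

Answer: {1,5}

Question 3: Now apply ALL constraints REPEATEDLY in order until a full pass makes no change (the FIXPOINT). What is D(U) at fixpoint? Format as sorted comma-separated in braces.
Answer: {}

Derivation:
pass 0 (initial): D(U)={1,5,6,7}
pass 1: U {1,5,6,7}->{1,5}; V {4,5,6}->{}; W {1,5,7}->{}; X {1,3,4,6,8}->{}
pass 2: U {1,5}->{}
pass 3: no change
Fixpoint after 3 passes: D(U) = {}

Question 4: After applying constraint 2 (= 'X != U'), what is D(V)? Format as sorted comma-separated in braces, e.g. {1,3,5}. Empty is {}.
Answer: {6}

Derivation:
Constraint 1 (W + U = V) on D(W)={1,5,7} D(U)={1,5,6,7} D(V)={4,5,6}: W {1,5,7}->{1,5}; U {1,5,6,7}->{1,5}; V {4,5,6}->{6}
Constraint 2 (X != U) on D(X)={1,3,4,6,8} D(U)={1,5}: no change
So after constraint 2: D(V) = {6}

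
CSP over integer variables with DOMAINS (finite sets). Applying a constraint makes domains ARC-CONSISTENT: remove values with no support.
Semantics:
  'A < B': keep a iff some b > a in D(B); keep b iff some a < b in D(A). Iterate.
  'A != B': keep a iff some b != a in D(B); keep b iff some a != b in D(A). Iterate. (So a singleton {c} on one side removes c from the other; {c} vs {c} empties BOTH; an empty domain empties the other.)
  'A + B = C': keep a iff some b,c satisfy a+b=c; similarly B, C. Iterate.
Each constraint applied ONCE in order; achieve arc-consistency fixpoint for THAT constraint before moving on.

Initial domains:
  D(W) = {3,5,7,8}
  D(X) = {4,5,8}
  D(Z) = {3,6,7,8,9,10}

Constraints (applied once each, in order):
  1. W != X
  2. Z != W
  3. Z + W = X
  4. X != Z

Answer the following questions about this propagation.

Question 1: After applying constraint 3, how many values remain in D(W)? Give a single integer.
Answer: 1

Derivation:
Constraint 1 (W != X) on D(W)={3,5,7,8} D(X)={4,5,8}: no change
Constraint 2 (Z != W) on D(Z)={3,6,7,8,9,10} D(W)={3,5,7,8}: no change
Constraint 3 (Z + W = X) on D(Z)={3,6,7,8,9,10} D(W)={3,5,7,8} D(X)={4,5,8}: Z {3,6,7,8,9,10}->{3}; W {3,5,7,8}->{5}; X {4,5,8}->{8}
So after constraint 3: D(W)={5}, size = 1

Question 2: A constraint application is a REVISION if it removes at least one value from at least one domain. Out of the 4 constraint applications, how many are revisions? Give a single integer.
Answer: 1

Derivation:
Constraint 1 (W != X) on D(W)={3,5,7,8} D(X)={4,5,8}: no change => not a revision
Constraint 2 (Z != W) on D(Z)={3,6,7,8,9,10} D(W)={3,5,7,8}: no change => not a revision
Constraint 3 (Z + W = X) on D(Z)={3,6,7,8,9,10} D(W)={3,5,7,8} D(X)={4,5,8}: Z {3,6,7,8,9,10}->{3}; W {3,5,7,8}->{5}; X {4,5,8}->{8} => REVISION
Constraint 4 (X != Z) on D(X)={8} D(Z)={3}: no change => not a revision
Total revisions = 1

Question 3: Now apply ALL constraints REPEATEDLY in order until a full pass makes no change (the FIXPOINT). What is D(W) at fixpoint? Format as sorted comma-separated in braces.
pass 0 (initial): D(W)={3,5,7,8}
pass 1: W {3,5,7,8}->{5}; X {4,5,8}->{8}; Z {3,6,7,8,9,10}->{3}
pass 2: no change
Fixpoint after 2 passes: D(W) = {5}

Answer: {5}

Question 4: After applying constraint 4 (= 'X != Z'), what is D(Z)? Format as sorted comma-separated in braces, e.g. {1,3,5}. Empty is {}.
Constraint 1 (W != X) on D(W)={3,5,7,8} D(X)={4,5,8}: no change
Constraint 2 (Z != W) on D(Z)={3,6,7,8,9,10} D(W)={3,5,7,8}: no change
Constraint 3 (Z + W = X) on D(Z)={3,6,7,8,9,10} D(W)={3,5,7,8} D(X)={4,5,8}: Z {3,6,7,8,9,10}->{3}; W {3,5,7,8}->{5}; X {4,5,8}->{8}
Constraint 4 (X != Z) on D(X)={8} D(Z)={3}: no change
So after constraint 4: D(Z) = {3}

Answer: {3}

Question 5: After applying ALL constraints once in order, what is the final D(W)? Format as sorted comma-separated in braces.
Constraint 1 (W != X) on D(W)={3,5,7,8} D(X)={4,5,8}: no change
Constraint 2 (Z != W) on D(Z)={3,6,7,8,9,10} D(W)={3,5,7,8}: no change
Constraint 3 (Z + W = X) on D(Z)={3,6,7,8,9,10} D(W)={3,5,7,8} D(X)={4,5,8}: Z {3,6,7,8,9,10}->{3}; W {3,5,7,8}->{5}; X {4,5,8}->{8}
Constraint 4 (X != Z) on D(X)={8} D(Z)={3}: no change
So after all 4 constraints: D(W) = {5}

Answer: {5}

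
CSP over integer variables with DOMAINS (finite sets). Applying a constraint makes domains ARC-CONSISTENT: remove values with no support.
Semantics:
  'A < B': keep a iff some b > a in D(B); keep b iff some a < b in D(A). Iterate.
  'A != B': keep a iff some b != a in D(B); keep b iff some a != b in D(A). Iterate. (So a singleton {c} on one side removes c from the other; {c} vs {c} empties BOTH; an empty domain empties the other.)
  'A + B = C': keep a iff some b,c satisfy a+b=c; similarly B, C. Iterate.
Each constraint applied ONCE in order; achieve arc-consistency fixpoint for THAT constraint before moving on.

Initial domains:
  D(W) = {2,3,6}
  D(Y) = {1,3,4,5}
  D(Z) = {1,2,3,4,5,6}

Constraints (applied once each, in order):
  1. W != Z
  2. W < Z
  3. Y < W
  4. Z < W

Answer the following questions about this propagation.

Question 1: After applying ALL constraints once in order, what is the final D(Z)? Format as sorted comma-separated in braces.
Answer: {}

Derivation:
Constraint 1 (W != Z) on D(W)={2,3,6} D(Z)={1,2,3,4,5,6}: no change
Constraint 2 (W < Z) on D(W)={2,3,6} D(Z)={1,2,3,4,5,6}: W {2,3,6}->{2,3}; Z {1,2,3,4,5,6}->{3,4,5,6}
Constraint 3 (Y < W) on D(Y)={1,3,4,5} D(W)={2,3}: Y {1,3,4,5}->{1}
Constraint 4 (Z < W) on D(Z)={3,4,5,6} D(W)={2,3}: Z {3,4,5,6}->{}; W {2,3}->{}
So after all 4 constraints: D(Z) = {}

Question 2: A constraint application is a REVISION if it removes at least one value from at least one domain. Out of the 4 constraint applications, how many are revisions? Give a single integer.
Constraint 1 (W != Z) on D(W)={2,3,6} D(Z)={1,2,3,4,5,6}: no change => not a revision
Constraint 2 (W < Z) on D(W)={2,3,6} D(Z)={1,2,3,4,5,6}: W {2,3,6}->{2,3}; Z {1,2,3,4,5,6}->{3,4,5,6} => REVISION
Constraint 3 (Y < W) on D(Y)={1,3,4,5} D(W)={2,3}: Y {1,3,4,5}->{1} => REVISION
Constraint 4 (Z < W) on D(Z)={3,4,5,6} D(W)={2,3}: Z {3,4,5,6}->{}; W {2,3}->{} => REVISION
Total revisions = 3

Answer: 3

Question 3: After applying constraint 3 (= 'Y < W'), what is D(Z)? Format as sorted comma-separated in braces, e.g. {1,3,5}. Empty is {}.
Constraint 1 (W != Z) on D(W)={2,3,6} D(Z)={1,2,3,4,5,6}: no change
Constraint 2 (W < Z) on D(W)={2,3,6} D(Z)={1,2,3,4,5,6}: W {2,3,6}->{2,3}; Z {1,2,3,4,5,6}->{3,4,5,6}
Constraint 3 (Y < W) on D(Y)={1,3,4,5} D(W)={2,3}: Y {1,3,4,5}->{1}
So after constraint 3: D(Z) = {3,4,5,6}

Answer: {3,4,5,6}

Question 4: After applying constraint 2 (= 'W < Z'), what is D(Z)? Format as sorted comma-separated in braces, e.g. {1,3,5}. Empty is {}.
Answer: {3,4,5,6}

Derivation:
Constraint 1 (W != Z) on D(W)={2,3,6} D(Z)={1,2,3,4,5,6}: no change
Constraint 2 (W < Z) on D(W)={2,3,6} D(Z)={1,2,3,4,5,6}: W {2,3,6}->{2,3}; Z {1,2,3,4,5,6}->{3,4,5,6}
So after constraint 2: D(Z) = {3,4,5,6}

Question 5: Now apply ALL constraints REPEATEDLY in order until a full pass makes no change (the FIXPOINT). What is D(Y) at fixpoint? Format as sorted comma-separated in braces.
pass 0 (initial): D(Y)={1,3,4,5}
pass 1: W {2,3,6}->{}; Y {1,3,4,5}->{1}; Z {1,2,3,4,5,6}->{}
pass 2: Y {1}->{}
pass 3: no change
Fixpoint after 3 passes: D(Y) = {}

Answer: {}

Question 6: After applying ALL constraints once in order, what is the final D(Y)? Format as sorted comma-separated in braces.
Constraint 1 (W != Z) on D(W)={2,3,6} D(Z)={1,2,3,4,5,6}: no change
Constraint 2 (W < Z) on D(W)={2,3,6} D(Z)={1,2,3,4,5,6}: W {2,3,6}->{2,3}; Z {1,2,3,4,5,6}->{3,4,5,6}
Constraint 3 (Y < W) on D(Y)={1,3,4,5} D(W)={2,3}: Y {1,3,4,5}->{1}
Constraint 4 (Z < W) on D(Z)={3,4,5,6} D(W)={2,3}: Z {3,4,5,6}->{}; W {2,3}->{}
So after all 4 constraints: D(Y) = {1}

Answer: {1}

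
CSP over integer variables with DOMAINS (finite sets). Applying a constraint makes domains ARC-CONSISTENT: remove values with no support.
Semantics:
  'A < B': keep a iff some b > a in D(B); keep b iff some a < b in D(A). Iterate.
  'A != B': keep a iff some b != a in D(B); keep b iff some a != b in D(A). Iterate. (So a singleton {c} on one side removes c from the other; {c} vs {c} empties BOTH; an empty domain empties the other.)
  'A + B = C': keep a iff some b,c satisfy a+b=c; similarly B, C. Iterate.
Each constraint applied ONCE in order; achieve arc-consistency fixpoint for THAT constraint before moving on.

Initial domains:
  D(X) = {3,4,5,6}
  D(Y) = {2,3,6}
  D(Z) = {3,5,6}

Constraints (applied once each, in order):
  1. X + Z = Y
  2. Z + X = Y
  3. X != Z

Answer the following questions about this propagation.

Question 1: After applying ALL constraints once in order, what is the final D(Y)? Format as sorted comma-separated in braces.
Answer: {6}

Derivation:
Constraint 1 (X + Z = Y) on D(X)={3,4,5,6} D(Z)={3,5,6} D(Y)={2,3,6}: X {3,4,5,6}->{3}; Z {3,5,6}->{3}; Y {2,3,6}->{6}
Constraint 2 (Z + X = Y) on D(Z)={3} D(X)={3} D(Y)={6}: no change
Constraint 3 (X != Z) on D(X)={3} D(Z)={3}: X {3}->{}; Z {3}->{}
So after all 3 constraints: D(Y) = {6}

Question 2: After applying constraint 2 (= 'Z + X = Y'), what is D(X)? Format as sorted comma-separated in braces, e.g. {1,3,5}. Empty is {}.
Answer: {3}

Derivation:
Constraint 1 (X + Z = Y) on D(X)={3,4,5,6} D(Z)={3,5,6} D(Y)={2,3,6}: X {3,4,5,6}->{3}; Z {3,5,6}->{3}; Y {2,3,6}->{6}
Constraint 2 (Z + X = Y) on D(Z)={3} D(X)={3} D(Y)={6}: no change
So after constraint 2: D(X) = {3}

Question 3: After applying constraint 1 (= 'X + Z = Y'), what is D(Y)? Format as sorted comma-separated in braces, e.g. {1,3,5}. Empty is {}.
Answer: {6}

Derivation:
Constraint 1 (X + Z = Y) on D(X)={3,4,5,6} D(Z)={3,5,6} D(Y)={2,3,6}: X {3,4,5,6}->{3}; Z {3,5,6}->{3}; Y {2,3,6}->{6}
So after constraint 1: D(Y) = {6}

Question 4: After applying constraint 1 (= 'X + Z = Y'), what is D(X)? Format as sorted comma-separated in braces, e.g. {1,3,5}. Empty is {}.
Constraint 1 (X + Z = Y) on D(X)={3,4,5,6} D(Z)={3,5,6} D(Y)={2,3,6}: X {3,4,5,6}->{3}; Z {3,5,6}->{3}; Y {2,3,6}->{6}
So after constraint 1: D(X) = {3}

Answer: {3}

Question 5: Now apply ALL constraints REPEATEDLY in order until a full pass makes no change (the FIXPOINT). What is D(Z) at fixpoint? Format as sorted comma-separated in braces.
Answer: {}

Derivation:
pass 0 (initial): D(Z)={3,5,6}
pass 1: X {3,4,5,6}->{}; Y {2,3,6}->{6}; Z {3,5,6}->{}
pass 2: Y {6}->{}
pass 3: no change
Fixpoint after 3 passes: D(Z) = {}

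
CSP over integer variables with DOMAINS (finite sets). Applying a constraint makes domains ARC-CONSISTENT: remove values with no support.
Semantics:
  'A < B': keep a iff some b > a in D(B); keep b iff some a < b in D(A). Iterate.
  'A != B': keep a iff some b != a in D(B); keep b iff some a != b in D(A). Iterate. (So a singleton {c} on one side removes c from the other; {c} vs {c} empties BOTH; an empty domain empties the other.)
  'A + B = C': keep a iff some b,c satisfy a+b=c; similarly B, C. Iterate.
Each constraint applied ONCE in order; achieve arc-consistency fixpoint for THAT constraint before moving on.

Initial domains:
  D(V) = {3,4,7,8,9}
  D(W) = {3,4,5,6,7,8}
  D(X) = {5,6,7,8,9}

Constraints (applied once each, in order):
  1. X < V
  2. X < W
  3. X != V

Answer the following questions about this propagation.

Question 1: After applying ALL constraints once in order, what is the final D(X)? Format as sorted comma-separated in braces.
Constraint 1 (X < V) on D(X)={5,6,7,8,9} D(V)={3,4,7,8,9}: X {5,6,7,8,9}->{5,6,7,8}; V {3,4,7,8,9}->{7,8,9}
Constraint 2 (X < W) on D(X)={5,6,7,8} D(W)={3,4,5,6,7,8}: X {5,6,7,8}->{5,6,7}; W {3,4,5,6,7,8}->{6,7,8}
Constraint 3 (X != V) on D(X)={5,6,7} D(V)={7,8,9}: no change
So after all 3 constraints: D(X) = {5,6,7}

Answer: {5,6,7}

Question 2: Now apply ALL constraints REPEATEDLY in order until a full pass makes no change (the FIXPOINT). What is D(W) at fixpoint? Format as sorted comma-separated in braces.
pass 0 (initial): D(W)={3,4,5,6,7,8}
pass 1: V {3,4,7,8,9}->{7,8,9}; W {3,4,5,6,7,8}->{6,7,8}; X {5,6,7,8,9}->{5,6,7}
pass 2: no change
Fixpoint after 2 passes: D(W) = {6,7,8}

Answer: {6,7,8}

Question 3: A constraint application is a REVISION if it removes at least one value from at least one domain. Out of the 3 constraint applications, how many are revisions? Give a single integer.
Constraint 1 (X < V) on D(X)={5,6,7,8,9} D(V)={3,4,7,8,9}: X {5,6,7,8,9}->{5,6,7,8}; V {3,4,7,8,9}->{7,8,9} => REVISION
Constraint 2 (X < W) on D(X)={5,6,7,8} D(W)={3,4,5,6,7,8}: X {5,6,7,8}->{5,6,7}; W {3,4,5,6,7,8}->{6,7,8} => REVISION
Constraint 3 (X != V) on D(X)={5,6,7} D(V)={7,8,9}: no change => not a revision
Total revisions = 2

Answer: 2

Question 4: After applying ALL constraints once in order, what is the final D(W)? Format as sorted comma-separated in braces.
Constraint 1 (X < V) on D(X)={5,6,7,8,9} D(V)={3,4,7,8,9}: X {5,6,7,8,9}->{5,6,7,8}; V {3,4,7,8,9}->{7,8,9}
Constraint 2 (X < W) on D(X)={5,6,7,8} D(W)={3,4,5,6,7,8}: X {5,6,7,8}->{5,6,7}; W {3,4,5,6,7,8}->{6,7,8}
Constraint 3 (X != V) on D(X)={5,6,7} D(V)={7,8,9}: no change
So after all 3 constraints: D(W) = {6,7,8}

Answer: {6,7,8}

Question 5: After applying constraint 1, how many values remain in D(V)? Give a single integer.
Answer: 3

Derivation:
Constraint 1 (X < V) on D(X)={5,6,7,8,9} D(V)={3,4,7,8,9}: X {5,6,7,8,9}->{5,6,7,8}; V {3,4,7,8,9}->{7,8,9}
So after constraint 1: D(V)={7,8,9}, size = 3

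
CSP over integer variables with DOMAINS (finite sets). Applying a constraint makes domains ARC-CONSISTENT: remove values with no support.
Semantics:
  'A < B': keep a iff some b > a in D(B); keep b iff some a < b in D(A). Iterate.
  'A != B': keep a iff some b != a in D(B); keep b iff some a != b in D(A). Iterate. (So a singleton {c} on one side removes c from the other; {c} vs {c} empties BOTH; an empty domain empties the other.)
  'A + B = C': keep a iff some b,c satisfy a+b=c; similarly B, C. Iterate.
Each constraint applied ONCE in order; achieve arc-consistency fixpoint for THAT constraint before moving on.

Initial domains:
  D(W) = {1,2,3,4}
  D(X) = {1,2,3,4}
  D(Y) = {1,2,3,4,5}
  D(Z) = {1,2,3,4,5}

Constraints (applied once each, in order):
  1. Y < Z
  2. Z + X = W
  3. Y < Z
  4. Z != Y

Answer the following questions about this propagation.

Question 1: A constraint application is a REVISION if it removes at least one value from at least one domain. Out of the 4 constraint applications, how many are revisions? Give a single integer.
Answer: 3

Derivation:
Constraint 1 (Y < Z) on D(Y)={1,2,3,4,5} D(Z)={1,2,3,4,5}: Y {1,2,3,4,5}->{1,2,3,4}; Z {1,2,3,4,5}->{2,3,4,5} => REVISION
Constraint 2 (Z + X = W) on D(Z)={2,3,4,5} D(X)={1,2,3,4} D(W)={1,2,3,4}: Z {2,3,4,5}->{2,3}; X {1,2,3,4}->{1,2}; W {1,2,3,4}->{3,4} => REVISION
Constraint 3 (Y < Z) on D(Y)={1,2,3,4} D(Z)={2,3}: Y {1,2,3,4}->{1,2} => REVISION
Constraint 4 (Z != Y) on D(Z)={2,3} D(Y)={1,2}: no change => not a revision
Total revisions = 3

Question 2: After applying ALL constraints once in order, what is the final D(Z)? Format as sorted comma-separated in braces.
Answer: {2,3}

Derivation:
Constraint 1 (Y < Z) on D(Y)={1,2,3,4,5} D(Z)={1,2,3,4,5}: Y {1,2,3,4,5}->{1,2,3,4}; Z {1,2,3,4,5}->{2,3,4,5}
Constraint 2 (Z + X = W) on D(Z)={2,3,4,5} D(X)={1,2,3,4} D(W)={1,2,3,4}: Z {2,3,4,5}->{2,3}; X {1,2,3,4}->{1,2}; W {1,2,3,4}->{3,4}
Constraint 3 (Y < Z) on D(Y)={1,2,3,4} D(Z)={2,3}: Y {1,2,3,4}->{1,2}
Constraint 4 (Z != Y) on D(Z)={2,3} D(Y)={1,2}: no change
So after all 4 constraints: D(Z) = {2,3}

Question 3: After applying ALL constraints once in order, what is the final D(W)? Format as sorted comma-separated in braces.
Constraint 1 (Y < Z) on D(Y)={1,2,3,4,5} D(Z)={1,2,3,4,5}: Y {1,2,3,4,5}->{1,2,3,4}; Z {1,2,3,4,5}->{2,3,4,5}
Constraint 2 (Z + X = W) on D(Z)={2,3,4,5} D(X)={1,2,3,4} D(W)={1,2,3,4}: Z {2,3,4,5}->{2,3}; X {1,2,3,4}->{1,2}; W {1,2,3,4}->{3,4}
Constraint 3 (Y < Z) on D(Y)={1,2,3,4} D(Z)={2,3}: Y {1,2,3,4}->{1,2}
Constraint 4 (Z != Y) on D(Z)={2,3} D(Y)={1,2}: no change
So after all 4 constraints: D(W) = {3,4}

Answer: {3,4}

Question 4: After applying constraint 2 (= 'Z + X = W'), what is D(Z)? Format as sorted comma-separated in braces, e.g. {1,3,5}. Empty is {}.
Constraint 1 (Y < Z) on D(Y)={1,2,3,4,5} D(Z)={1,2,3,4,5}: Y {1,2,3,4,5}->{1,2,3,4}; Z {1,2,3,4,5}->{2,3,4,5}
Constraint 2 (Z + X = W) on D(Z)={2,3,4,5} D(X)={1,2,3,4} D(W)={1,2,3,4}: Z {2,3,4,5}->{2,3}; X {1,2,3,4}->{1,2}; W {1,2,3,4}->{3,4}
So after constraint 2: D(Z) = {2,3}

Answer: {2,3}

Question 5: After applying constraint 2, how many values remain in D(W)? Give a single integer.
Constraint 1 (Y < Z) on D(Y)={1,2,3,4,5} D(Z)={1,2,3,4,5}: Y {1,2,3,4,5}->{1,2,3,4}; Z {1,2,3,4,5}->{2,3,4,5}
Constraint 2 (Z + X = W) on D(Z)={2,3,4,5} D(X)={1,2,3,4} D(W)={1,2,3,4}: Z {2,3,4,5}->{2,3}; X {1,2,3,4}->{1,2}; W {1,2,3,4}->{3,4}
So after constraint 2: D(W)={3,4}, size = 2

Answer: 2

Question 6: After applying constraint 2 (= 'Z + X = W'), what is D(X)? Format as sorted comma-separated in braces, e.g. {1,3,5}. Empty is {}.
Constraint 1 (Y < Z) on D(Y)={1,2,3,4,5} D(Z)={1,2,3,4,5}: Y {1,2,3,4,5}->{1,2,3,4}; Z {1,2,3,4,5}->{2,3,4,5}
Constraint 2 (Z + X = W) on D(Z)={2,3,4,5} D(X)={1,2,3,4} D(W)={1,2,3,4}: Z {2,3,4,5}->{2,3}; X {1,2,3,4}->{1,2}; W {1,2,3,4}->{3,4}
So after constraint 2: D(X) = {1,2}

Answer: {1,2}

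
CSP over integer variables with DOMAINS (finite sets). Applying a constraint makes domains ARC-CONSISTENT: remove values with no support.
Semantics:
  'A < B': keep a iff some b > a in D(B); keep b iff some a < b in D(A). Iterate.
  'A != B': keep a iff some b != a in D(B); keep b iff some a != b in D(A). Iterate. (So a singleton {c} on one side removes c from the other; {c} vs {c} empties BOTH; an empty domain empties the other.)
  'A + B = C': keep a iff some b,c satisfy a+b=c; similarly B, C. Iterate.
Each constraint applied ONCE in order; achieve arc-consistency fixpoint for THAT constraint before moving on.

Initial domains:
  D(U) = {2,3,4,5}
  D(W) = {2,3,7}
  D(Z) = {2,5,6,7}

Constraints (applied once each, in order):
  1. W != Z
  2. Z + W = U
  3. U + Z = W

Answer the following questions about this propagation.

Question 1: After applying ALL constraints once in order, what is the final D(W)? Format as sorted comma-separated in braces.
Answer: {}

Derivation:
Constraint 1 (W != Z) on D(W)={2,3,7} D(Z)={2,5,6,7}: no change
Constraint 2 (Z + W = U) on D(Z)={2,5,6,7} D(W)={2,3,7} D(U)={2,3,4,5}: Z {2,5,6,7}->{2}; W {2,3,7}->{2,3}; U {2,3,4,5}->{4,5}
Constraint 3 (U + Z = W) on D(U)={4,5} D(Z)={2} D(W)={2,3}: U {4,5}->{}; Z {2}->{}; W {2,3}->{}
So after all 3 constraints: D(W) = {}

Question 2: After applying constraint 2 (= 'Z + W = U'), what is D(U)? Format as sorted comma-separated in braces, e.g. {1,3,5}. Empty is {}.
Answer: {4,5}

Derivation:
Constraint 1 (W != Z) on D(W)={2,3,7} D(Z)={2,5,6,7}: no change
Constraint 2 (Z + W = U) on D(Z)={2,5,6,7} D(W)={2,3,7} D(U)={2,3,4,5}: Z {2,5,6,7}->{2}; W {2,3,7}->{2,3}; U {2,3,4,5}->{4,5}
So after constraint 2: D(U) = {4,5}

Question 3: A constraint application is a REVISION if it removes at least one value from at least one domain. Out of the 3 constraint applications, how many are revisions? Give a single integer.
Constraint 1 (W != Z) on D(W)={2,3,7} D(Z)={2,5,6,7}: no change => not a revision
Constraint 2 (Z + W = U) on D(Z)={2,5,6,7} D(W)={2,3,7} D(U)={2,3,4,5}: Z {2,5,6,7}->{2}; W {2,3,7}->{2,3}; U {2,3,4,5}->{4,5} => REVISION
Constraint 3 (U + Z = W) on D(U)={4,5} D(Z)={2} D(W)={2,3}: U {4,5}->{}; Z {2}->{}; W {2,3}->{} => REVISION
Total revisions = 2

Answer: 2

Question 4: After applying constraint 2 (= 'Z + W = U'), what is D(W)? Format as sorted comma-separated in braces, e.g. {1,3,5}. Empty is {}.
Constraint 1 (W != Z) on D(W)={2,3,7} D(Z)={2,5,6,7}: no change
Constraint 2 (Z + W = U) on D(Z)={2,5,6,7} D(W)={2,3,7} D(U)={2,3,4,5}: Z {2,5,6,7}->{2}; W {2,3,7}->{2,3}; U {2,3,4,5}->{4,5}
So after constraint 2: D(W) = {2,3}

Answer: {2,3}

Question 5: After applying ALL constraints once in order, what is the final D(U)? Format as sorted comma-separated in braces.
Answer: {}

Derivation:
Constraint 1 (W != Z) on D(W)={2,3,7} D(Z)={2,5,6,7}: no change
Constraint 2 (Z + W = U) on D(Z)={2,5,6,7} D(W)={2,3,7} D(U)={2,3,4,5}: Z {2,5,6,7}->{2}; W {2,3,7}->{2,3}; U {2,3,4,5}->{4,5}
Constraint 3 (U + Z = W) on D(U)={4,5} D(Z)={2} D(W)={2,3}: U {4,5}->{}; Z {2}->{}; W {2,3}->{}
So after all 3 constraints: D(U) = {}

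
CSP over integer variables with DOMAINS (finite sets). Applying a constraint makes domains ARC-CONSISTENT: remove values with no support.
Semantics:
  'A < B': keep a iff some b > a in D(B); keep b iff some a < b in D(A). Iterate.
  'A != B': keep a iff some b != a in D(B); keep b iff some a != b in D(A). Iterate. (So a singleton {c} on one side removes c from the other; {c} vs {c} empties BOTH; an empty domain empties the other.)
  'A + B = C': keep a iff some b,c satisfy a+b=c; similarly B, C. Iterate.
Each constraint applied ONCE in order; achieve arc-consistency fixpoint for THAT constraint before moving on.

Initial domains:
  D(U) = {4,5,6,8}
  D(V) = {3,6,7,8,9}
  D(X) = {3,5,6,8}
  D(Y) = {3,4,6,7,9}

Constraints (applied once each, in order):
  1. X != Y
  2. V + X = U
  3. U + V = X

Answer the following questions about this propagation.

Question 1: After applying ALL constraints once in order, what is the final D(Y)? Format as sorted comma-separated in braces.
Constraint 1 (X != Y) on D(X)={3,5,6,8} D(Y)={3,4,6,7,9}: no change
Constraint 2 (V + X = U) on D(V)={3,6,7,8,9} D(X)={3,5,6,8} D(U)={4,5,6,8}: V {3,6,7,8,9}->{3}; X {3,5,6,8}->{3,5}; U {4,5,6,8}->{6,8}
Constraint 3 (U + V = X) on D(U)={6,8} D(V)={3} D(X)={3,5}: U {6,8}->{}; V {3}->{}; X {3,5}->{}
So after all 3 constraints: D(Y) = {3,4,6,7,9}

Answer: {3,4,6,7,9}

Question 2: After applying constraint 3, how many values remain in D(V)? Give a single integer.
Answer: 0

Derivation:
Constraint 1 (X != Y) on D(X)={3,5,6,8} D(Y)={3,4,6,7,9}: no change
Constraint 2 (V + X = U) on D(V)={3,6,7,8,9} D(X)={3,5,6,8} D(U)={4,5,6,8}: V {3,6,7,8,9}->{3}; X {3,5,6,8}->{3,5}; U {4,5,6,8}->{6,8}
Constraint 3 (U + V = X) on D(U)={6,8} D(V)={3} D(X)={3,5}: U {6,8}->{}; V {3}->{}; X {3,5}->{}
So after constraint 3: D(V)={}, size = 0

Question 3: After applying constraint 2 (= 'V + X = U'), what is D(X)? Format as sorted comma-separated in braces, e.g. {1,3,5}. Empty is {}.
Answer: {3,5}

Derivation:
Constraint 1 (X != Y) on D(X)={3,5,6,8} D(Y)={3,4,6,7,9}: no change
Constraint 2 (V + X = U) on D(V)={3,6,7,8,9} D(X)={3,5,6,8} D(U)={4,5,6,8}: V {3,6,7,8,9}->{3}; X {3,5,6,8}->{3,5}; U {4,5,6,8}->{6,8}
So after constraint 2: D(X) = {3,5}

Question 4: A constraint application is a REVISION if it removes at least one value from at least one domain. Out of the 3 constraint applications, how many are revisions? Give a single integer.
Constraint 1 (X != Y) on D(X)={3,5,6,8} D(Y)={3,4,6,7,9}: no change => not a revision
Constraint 2 (V + X = U) on D(V)={3,6,7,8,9} D(X)={3,5,6,8} D(U)={4,5,6,8}: V {3,6,7,8,9}->{3}; X {3,5,6,8}->{3,5}; U {4,5,6,8}->{6,8} => REVISION
Constraint 3 (U + V = X) on D(U)={6,8} D(V)={3} D(X)={3,5}: U {6,8}->{}; V {3}->{}; X {3,5}->{} => REVISION
Total revisions = 2

Answer: 2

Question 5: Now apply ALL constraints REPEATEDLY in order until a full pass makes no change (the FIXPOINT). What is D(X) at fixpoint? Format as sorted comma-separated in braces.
pass 0 (initial): D(X)={3,5,6,8}
pass 1: U {4,5,6,8}->{}; V {3,6,7,8,9}->{}; X {3,5,6,8}->{}
pass 2: Y {3,4,6,7,9}->{}
pass 3: no change
Fixpoint after 3 passes: D(X) = {}

Answer: {}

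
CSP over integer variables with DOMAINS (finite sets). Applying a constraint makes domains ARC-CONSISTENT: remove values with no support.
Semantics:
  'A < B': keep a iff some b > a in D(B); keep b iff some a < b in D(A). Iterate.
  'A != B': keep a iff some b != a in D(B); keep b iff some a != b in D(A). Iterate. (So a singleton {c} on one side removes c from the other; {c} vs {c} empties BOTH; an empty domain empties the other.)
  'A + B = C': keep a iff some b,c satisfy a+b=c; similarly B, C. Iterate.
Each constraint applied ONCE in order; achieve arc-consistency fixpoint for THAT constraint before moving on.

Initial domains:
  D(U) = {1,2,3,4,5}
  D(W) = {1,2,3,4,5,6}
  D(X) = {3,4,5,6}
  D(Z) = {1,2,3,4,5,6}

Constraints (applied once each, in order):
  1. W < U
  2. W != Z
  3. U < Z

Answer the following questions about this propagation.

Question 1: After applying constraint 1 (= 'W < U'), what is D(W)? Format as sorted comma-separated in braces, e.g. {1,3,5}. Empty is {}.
Constraint 1 (W < U) on D(W)={1,2,3,4,5,6} D(U)={1,2,3,4,5}: W {1,2,3,4,5,6}->{1,2,3,4}; U {1,2,3,4,5}->{2,3,4,5}
So after constraint 1: D(W) = {1,2,3,4}

Answer: {1,2,3,4}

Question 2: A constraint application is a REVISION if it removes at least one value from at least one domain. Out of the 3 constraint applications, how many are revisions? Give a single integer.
Answer: 2

Derivation:
Constraint 1 (W < U) on D(W)={1,2,3,4,5,6} D(U)={1,2,3,4,5}: W {1,2,3,4,5,6}->{1,2,3,4}; U {1,2,3,4,5}->{2,3,4,5} => REVISION
Constraint 2 (W != Z) on D(W)={1,2,3,4} D(Z)={1,2,3,4,5,6}: no change => not a revision
Constraint 3 (U < Z) on D(U)={2,3,4,5} D(Z)={1,2,3,4,5,6}: Z {1,2,3,4,5,6}->{3,4,5,6} => REVISION
Total revisions = 2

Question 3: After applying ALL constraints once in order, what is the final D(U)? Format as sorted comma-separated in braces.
Answer: {2,3,4,5}

Derivation:
Constraint 1 (W < U) on D(W)={1,2,3,4,5,6} D(U)={1,2,3,4,5}: W {1,2,3,4,5,6}->{1,2,3,4}; U {1,2,3,4,5}->{2,3,4,5}
Constraint 2 (W != Z) on D(W)={1,2,3,4} D(Z)={1,2,3,4,5,6}: no change
Constraint 3 (U < Z) on D(U)={2,3,4,5} D(Z)={1,2,3,4,5,6}: Z {1,2,3,4,5,6}->{3,4,5,6}
So after all 3 constraints: D(U) = {2,3,4,5}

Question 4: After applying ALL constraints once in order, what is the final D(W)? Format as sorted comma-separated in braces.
Answer: {1,2,3,4}

Derivation:
Constraint 1 (W < U) on D(W)={1,2,3,4,5,6} D(U)={1,2,3,4,5}: W {1,2,3,4,5,6}->{1,2,3,4}; U {1,2,3,4,5}->{2,3,4,5}
Constraint 2 (W != Z) on D(W)={1,2,3,4} D(Z)={1,2,3,4,5,6}: no change
Constraint 3 (U < Z) on D(U)={2,3,4,5} D(Z)={1,2,3,4,5,6}: Z {1,2,3,4,5,6}->{3,4,5,6}
So after all 3 constraints: D(W) = {1,2,3,4}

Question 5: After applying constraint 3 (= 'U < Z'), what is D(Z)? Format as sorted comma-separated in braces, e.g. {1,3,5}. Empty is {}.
Answer: {3,4,5,6}

Derivation:
Constraint 1 (W < U) on D(W)={1,2,3,4,5,6} D(U)={1,2,3,4,5}: W {1,2,3,4,5,6}->{1,2,3,4}; U {1,2,3,4,5}->{2,3,4,5}
Constraint 2 (W != Z) on D(W)={1,2,3,4} D(Z)={1,2,3,4,5,6}: no change
Constraint 3 (U < Z) on D(U)={2,3,4,5} D(Z)={1,2,3,4,5,6}: Z {1,2,3,4,5,6}->{3,4,5,6}
So after constraint 3: D(Z) = {3,4,5,6}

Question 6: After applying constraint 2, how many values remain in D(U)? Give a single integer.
Answer: 4

Derivation:
Constraint 1 (W < U) on D(W)={1,2,3,4,5,6} D(U)={1,2,3,4,5}: W {1,2,3,4,5,6}->{1,2,3,4}; U {1,2,3,4,5}->{2,3,4,5}
Constraint 2 (W != Z) on D(W)={1,2,3,4} D(Z)={1,2,3,4,5,6}: no change
So after constraint 2: D(U)={2,3,4,5}, size = 4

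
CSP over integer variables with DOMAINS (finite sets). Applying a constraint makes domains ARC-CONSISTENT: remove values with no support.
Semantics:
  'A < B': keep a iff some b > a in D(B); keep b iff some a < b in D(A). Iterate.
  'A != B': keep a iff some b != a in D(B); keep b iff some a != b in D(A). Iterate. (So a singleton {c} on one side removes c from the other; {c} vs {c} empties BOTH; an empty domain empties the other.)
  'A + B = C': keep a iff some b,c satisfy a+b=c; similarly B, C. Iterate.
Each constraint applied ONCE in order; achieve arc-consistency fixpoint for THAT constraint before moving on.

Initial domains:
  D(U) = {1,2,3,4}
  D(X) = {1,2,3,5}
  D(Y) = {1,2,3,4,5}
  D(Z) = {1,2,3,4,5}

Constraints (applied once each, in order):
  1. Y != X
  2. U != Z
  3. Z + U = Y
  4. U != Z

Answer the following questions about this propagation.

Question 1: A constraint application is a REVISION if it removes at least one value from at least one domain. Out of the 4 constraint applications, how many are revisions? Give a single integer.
Constraint 1 (Y != X) on D(Y)={1,2,3,4,5} D(X)={1,2,3,5}: no change => not a revision
Constraint 2 (U != Z) on D(U)={1,2,3,4} D(Z)={1,2,3,4,5}: no change => not a revision
Constraint 3 (Z + U = Y) on D(Z)={1,2,3,4,5} D(U)={1,2,3,4} D(Y)={1,2,3,4,5}: Z {1,2,3,4,5}->{1,2,3,4}; Y {1,2,3,4,5}->{2,3,4,5} => REVISION
Constraint 4 (U != Z) on D(U)={1,2,3,4} D(Z)={1,2,3,4}: no change => not a revision
Total revisions = 1

Answer: 1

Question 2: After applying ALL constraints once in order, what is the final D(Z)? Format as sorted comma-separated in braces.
Answer: {1,2,3,4}

Derivation:
Constraint 1 (Y != X) on D(Y)={1,2,3,4,5} D(X)={1,2,3,5}: no change
Constraint 2 (U != Z) on D(U)={1,2,3,4} D(Z)={1,2,3,4,5}: no change
Constraint 3 (Z + U = Y) on D(Z)={1,2,3,4,5} D(U)={1,2,3,4} D(Y)={1,2,3,4,5}: Z {1,2,3,4,5}->{1,2,3,4}; Y {1,2,3,4,5}->{2,3,4,5}
Constraint 4 (U != Z) on D(U)={1,2,3,4} D(Z)={1,2,3,4}: no change
So after all 4 constraints: D(Z) = {1,2,3,4}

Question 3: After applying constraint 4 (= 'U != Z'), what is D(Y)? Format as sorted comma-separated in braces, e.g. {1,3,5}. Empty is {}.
Answer: {2,3,4,5}

Derivation:
Constraint 1 (Y != X) on D(Y)={1,2,3,4,5} D(X)={1,2,3,5}: no change
Constraint 2 (U != Z) on D(U)={1,2,3,4} D(Z)={1,2,3,4,5}: no change
Constraint 3 (Z + U = Y) on D(Z)={1,2,3,4,5} D(U)={1,2,3,4} D(Y)={1,2,3,4,5}: Z {1,2,3,4,5}->{1,2,3,4}; Y {1,2,3,4,5}->{2,3,4,5}
Constraint 4 (U != Z) on D(U)={1,2,3,4} D(Z)={1,2,3,4}: no change
So after constraint 4: D(Y) = {2,3,4,5}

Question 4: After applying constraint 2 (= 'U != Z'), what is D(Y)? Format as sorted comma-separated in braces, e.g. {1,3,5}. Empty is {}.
Constraint 1 (Y != X) on D(Y)={1,2,3,4,5} D(X)={1,2,3,5}: no change
Constraint 2 (U != Z) on D(U)={1,2,3,4} D(Z)={1,2,3,4,5}: no change
So after constraint 2: D(Y) = {1,2,3,4,5}

Answer: {1,2,3,4,5}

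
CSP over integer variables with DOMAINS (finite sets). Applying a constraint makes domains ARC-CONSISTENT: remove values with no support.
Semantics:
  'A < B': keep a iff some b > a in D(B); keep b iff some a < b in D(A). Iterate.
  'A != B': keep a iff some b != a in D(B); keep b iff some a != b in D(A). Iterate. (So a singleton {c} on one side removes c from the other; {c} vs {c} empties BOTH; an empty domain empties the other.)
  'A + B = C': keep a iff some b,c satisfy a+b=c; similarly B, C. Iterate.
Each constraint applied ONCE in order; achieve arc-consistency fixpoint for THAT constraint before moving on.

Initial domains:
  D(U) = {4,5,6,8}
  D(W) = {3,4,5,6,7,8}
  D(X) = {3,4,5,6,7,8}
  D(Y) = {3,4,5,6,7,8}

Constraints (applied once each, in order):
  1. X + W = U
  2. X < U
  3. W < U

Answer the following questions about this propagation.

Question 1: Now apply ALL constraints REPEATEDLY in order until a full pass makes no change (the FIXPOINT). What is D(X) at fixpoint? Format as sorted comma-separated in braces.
Answer: {3,4,5}

Derivation:
pass 0 (initial): D(X)={3,4,5,6,7,8}
pass 1: U {4,5,6,8}->{6,8}; W {3,4,5,6,7,8}->{3,4,5}; X {3,4,5,6,7,8}->{3,4,5}
pass 2: no change
Fixpoint after 2 passes: D(X) = {3,4,5}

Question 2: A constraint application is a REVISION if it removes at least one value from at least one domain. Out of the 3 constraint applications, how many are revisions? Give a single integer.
Answer: 1

Derivation:
Constraint 1 (X + W = U) on D(X)={3,4,5,6,7,8} D(W)={3,4,5,6,7,8} D(U)={4,5,6,8}: X {3,4,5,6,7,8}->{3,4,5}; W {3,4,5,6,7,8}->{3,4,5}; U {4,5,6,8}->{6,8} => REVISION
Constraint 2 (X < U) on D(X)={3,4,5} D(U)={6,8}: no change => not a revision
Constraint 3 (W < U) on D(W)={3,4,5} D(U)={6,8}: no change => not a revision
Total revisions = 1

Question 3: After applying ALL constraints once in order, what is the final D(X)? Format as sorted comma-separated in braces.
Constraint 1 (X + W = U) on D(X)={3,4,5,6,7,8} D(W)={3,4,5,6,7,8} D(U)={4,5,6,8}: X {3,4,5,6,7,8}->{3,4,5}; W {3,4,5,6,7,8}->{3,4,5}; U {4,5,6,8}->{6,8}
Constraint 2 (X < U) on D(X)={3,4,5} D(U)={6,8}: no change
Constraint 3 (W < U) on D(W)={3,4,5} D(U)={6,8}: no change
So after all 3 constraints: D(X) = {3,4,5}

Answer: {3,4,5}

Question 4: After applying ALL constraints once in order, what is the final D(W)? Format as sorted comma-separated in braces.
Answer: {3,4,5}

Derivation:
Constraint 1 (X + W = U) on D(X)={3,4,5,6,7,8} D(W)={3,4,5,6,7,8} D(U)={4,5,6,8}: X {3,4,5,6,7,8}->{3,4,5}; W {3,4,5,6,7,8}->{3,4,5}; U {4,5,6,8}->{6,8}
Constraint 2 (X < U) on D(X)={3,4,5} D(U)={6,8}: no change
Constraint 3 (W < U) on D(W)={3,4,5} D(U)={6,8}: no change
So after all 3 constraints: D(W) = {3,4,5}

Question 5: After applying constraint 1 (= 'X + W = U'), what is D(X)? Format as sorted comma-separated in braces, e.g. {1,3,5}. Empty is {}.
Constraint 1 (X + W = U) on D(X)={3,4,5,6,7,8} D(W)={3,4,5,6,7,8} D(U)={4,5,6,8}: X {3,4,5,6,7,8}->{3,4,5}; W {3,4,5,6,7,8}->{3,4,5}; U {4,5,6,8}->{6,8}
So after constraint 1: D(X) = {3,4,5}

Answer: {3,4,5}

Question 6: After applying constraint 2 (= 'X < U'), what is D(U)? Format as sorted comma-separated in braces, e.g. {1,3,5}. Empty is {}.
Answer: {6,8}

Derivation:
Constraint 1 (X + W = U) on D(X)={3,4,5,6,7,8} D(W)={3,4,5,6,7,8} D(U)={4,5,6,8}: X {3,4,5,6,7,8}->{3,4,5}; W {3,4,5,6,7,8}->{3,4,5}; U {4,5,6,8}->{6,8}
Constraint 2 (X < U) on D(X)={3,4,5} D(U)={6,8}: no change
So after constraint 2: D(U) = {6,8}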